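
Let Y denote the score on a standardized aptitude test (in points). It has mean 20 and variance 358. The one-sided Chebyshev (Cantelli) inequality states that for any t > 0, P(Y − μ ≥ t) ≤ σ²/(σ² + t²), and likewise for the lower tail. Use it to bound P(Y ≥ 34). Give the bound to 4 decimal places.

0.6462

Here σ² = 358 and t = 14, so σ² + t² = 554.
Cantelli's bound: 358/554 = 0.6462.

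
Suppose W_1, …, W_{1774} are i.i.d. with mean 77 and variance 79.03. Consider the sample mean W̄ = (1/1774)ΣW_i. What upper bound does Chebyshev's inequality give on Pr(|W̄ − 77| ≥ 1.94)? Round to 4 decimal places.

0.0118

Var(W̄) = Var(W_i)/n = 79.03/1774 = 0.044549.
Chebyshev: Pr(|W̄ − 77| ≥ 1.94) ≤ Var(W̄)/(1.94)² = 79.03/(1774·1.94²) = 0.0118.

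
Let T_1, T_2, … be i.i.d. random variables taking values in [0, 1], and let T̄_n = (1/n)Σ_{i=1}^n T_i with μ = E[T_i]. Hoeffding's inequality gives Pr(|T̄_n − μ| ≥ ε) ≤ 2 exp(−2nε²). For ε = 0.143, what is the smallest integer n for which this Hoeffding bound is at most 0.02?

Require 2·exp(−2nε²) ≤ 0.02, i.e. 2nε² ≥ ln(2/0.02) = 4.605170.
So n ≥ 4.605170 / (2·0.143²) = 112.601.
The smallest integer n is 113.

113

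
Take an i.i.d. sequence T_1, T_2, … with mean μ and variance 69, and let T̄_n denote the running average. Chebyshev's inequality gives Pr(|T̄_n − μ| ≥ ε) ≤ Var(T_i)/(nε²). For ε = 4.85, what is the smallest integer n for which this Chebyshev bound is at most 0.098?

Require 69/(n·4.85²) ≤ 0.098, i.e. n ≥ 69/(0.098·4.85²) = 29.932.
The smallest integer n is 30.

30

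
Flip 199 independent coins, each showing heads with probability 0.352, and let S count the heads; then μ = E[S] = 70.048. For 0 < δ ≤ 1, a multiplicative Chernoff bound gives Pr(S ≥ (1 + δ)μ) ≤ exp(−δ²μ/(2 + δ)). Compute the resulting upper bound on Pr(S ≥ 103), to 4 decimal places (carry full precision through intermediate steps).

Write 103 = (1 + δ)μ, so δ = 103/70.048 − 1 = 0.4704203…
Then the exponent is δ²μ/(2 + δ) = (103 − μ)² / (μ·(2 + δ)) = 6.274758.
Bound = exp(−6.274758) = 0.00188.

0.0019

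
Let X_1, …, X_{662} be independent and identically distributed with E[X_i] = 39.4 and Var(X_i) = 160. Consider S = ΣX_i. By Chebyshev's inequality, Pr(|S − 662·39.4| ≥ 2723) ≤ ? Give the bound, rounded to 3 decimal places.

Var(S) = n·Var(X_i) = 662·160 = 105920.
Chebyshev: Pr(|S − 662·39.4| ≥ 2723) ≤ Var(S)/2723² = 105920/7414729 = 0.0143.

0.014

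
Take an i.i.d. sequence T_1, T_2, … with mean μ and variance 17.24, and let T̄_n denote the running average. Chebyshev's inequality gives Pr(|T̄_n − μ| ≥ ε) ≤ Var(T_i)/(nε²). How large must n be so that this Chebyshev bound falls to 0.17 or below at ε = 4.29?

6

Require 17.24/(n·4.29²) ≤ 0.17, i.e. n ≥ 17.24/(0.17·4.29²) = 5.510.
The smallest integer n is 6.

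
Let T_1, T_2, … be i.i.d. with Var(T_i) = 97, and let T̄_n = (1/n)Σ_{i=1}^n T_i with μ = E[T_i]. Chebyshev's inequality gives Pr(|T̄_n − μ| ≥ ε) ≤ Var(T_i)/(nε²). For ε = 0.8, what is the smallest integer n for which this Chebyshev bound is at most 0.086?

Require 97/(n·0.8²) ≤ 0.086, i.e. n ≥ 97/(0.086·0.8²) = 1762.355.
The smallest integer n is 1763.

1763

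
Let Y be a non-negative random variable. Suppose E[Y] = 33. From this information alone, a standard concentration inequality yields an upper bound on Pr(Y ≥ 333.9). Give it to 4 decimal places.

Only the mean of a non-negative variable is known, so Markov's inequality is the applicable tail bound.
Markov's inequality: for a non-negative random variable, Pr(Y ≥ a) ≤ E[Y]/a.
Here E[Y] = 33 and a = 333.9, so the bound is 33/333.9 = 0.0988.

0.0988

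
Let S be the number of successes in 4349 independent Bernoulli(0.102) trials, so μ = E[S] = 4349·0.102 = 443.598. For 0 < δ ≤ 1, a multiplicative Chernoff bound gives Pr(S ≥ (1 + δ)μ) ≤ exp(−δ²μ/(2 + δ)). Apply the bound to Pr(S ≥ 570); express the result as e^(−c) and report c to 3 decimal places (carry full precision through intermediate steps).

15.763

Write 570 = (1 + δ)μ, so δ = 570/443.598 − 1 = 0.2849472…
Then the exponent is δ²μ/(2 + δ) = (570 − μ)² / (μ·(2 + δ)) = 15.763119.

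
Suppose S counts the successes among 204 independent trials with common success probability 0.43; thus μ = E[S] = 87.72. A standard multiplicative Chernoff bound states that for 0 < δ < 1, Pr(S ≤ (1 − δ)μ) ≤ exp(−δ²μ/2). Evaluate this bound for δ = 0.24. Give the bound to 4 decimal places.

Exponent = δ²μ/2 = 0.24²·87.72/2 = 2.5263.
Bound = exp(−2.5263) = 0.07995.

0.0800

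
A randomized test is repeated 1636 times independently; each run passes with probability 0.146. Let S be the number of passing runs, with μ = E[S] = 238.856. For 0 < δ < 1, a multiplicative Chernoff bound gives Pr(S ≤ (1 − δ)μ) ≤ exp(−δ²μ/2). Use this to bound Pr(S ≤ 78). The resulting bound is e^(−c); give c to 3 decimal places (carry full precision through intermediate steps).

54.164

Write 78 = (1 − δ)μ, so δ = 1 − 78/238.856 = 0.6734434…
Then the exponent is δ²μ/2 = (μ − 78)²/(2μ) = 54.163707.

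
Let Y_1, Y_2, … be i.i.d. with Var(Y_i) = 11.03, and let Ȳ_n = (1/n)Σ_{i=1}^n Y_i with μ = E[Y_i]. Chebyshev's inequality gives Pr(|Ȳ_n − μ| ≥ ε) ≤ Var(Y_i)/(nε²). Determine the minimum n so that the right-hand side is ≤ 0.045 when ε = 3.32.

23

Require 11.03/(n·3.32²) ≤ 0.045, i.e. n ≥ 11.03/(0.045·3.32²) = 22.238.
The smallest integer n is 23.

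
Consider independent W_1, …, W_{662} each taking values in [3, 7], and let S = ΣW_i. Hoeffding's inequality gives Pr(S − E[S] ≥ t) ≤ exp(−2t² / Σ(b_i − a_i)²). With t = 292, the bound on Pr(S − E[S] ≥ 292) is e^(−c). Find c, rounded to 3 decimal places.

16.100

Σ(b_i − a_i)² = 662·(4)² = 10592.
c = 2t²/10592 = 2·292²/10592 = 16.0997.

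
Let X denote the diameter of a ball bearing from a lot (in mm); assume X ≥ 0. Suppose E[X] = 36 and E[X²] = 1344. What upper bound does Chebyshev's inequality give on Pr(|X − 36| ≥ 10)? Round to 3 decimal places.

0.480

Var(X) = E[X²] − (E[X])² = 1344 − 1296 = 48.
Chebyshev's inequality: Pr(|X − μ| ≥ t) ≤ Var(X)/t² = 48/100 = 0.4800.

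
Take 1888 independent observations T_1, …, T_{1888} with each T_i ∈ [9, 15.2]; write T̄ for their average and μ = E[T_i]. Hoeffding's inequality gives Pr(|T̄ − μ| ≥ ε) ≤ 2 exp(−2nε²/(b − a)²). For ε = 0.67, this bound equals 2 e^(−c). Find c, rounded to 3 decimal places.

44.096

c = 2nε²/(b − a)² = 2·1888·0.67² / 6.2² = 44.0959.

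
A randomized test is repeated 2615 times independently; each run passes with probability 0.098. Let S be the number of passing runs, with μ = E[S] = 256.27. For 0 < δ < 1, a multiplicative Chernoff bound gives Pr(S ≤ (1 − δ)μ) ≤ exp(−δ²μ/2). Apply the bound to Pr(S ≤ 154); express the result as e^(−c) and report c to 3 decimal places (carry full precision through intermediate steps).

20.407

Write 154 = (1 − δ)μ, so δ = 1 − 154/256.27 = 0.3990713…
Then the exponent is δ²μ/2 = (μ − 154)²/(2μ) = 20.406511.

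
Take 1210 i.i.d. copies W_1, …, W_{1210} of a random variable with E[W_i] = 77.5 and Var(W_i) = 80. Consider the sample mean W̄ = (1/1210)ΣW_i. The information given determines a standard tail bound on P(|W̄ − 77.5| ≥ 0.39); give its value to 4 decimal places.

With mean and variance of each term known, Chebyshev's inequality bounds the deviation of the sum (or sample mean).
Var(W̄) = Var(W_i)/n = 80/1210 = 0.066116.
Chebyshev: P(|W̄ − 77.5| ≥ 0.39) ≤ Var(W̄)/(0.39)² = 80/(1210·0.39²) = 0.4347.

0.4347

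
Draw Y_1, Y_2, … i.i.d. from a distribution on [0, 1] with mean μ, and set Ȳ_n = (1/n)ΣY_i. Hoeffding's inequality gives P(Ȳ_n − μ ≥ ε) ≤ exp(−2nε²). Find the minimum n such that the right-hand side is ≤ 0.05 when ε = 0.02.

3745

Require exp(−2nε²) ≤ 0.05, i.e. 2nε² ≥ ln(1/0.05) = 2.995732.
So n ≥ 2.995732 / (2·0.02²) = 3744.665.
The smallest integer n is 3745.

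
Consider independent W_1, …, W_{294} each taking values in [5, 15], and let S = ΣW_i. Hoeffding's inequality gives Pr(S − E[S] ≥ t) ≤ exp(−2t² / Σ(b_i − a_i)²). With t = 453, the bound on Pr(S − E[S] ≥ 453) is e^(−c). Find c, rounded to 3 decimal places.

Σ(b_i − a_i)² = 294·(10)² = 29400.
c = 2t²/29400 = 2·453²/29400 = 13.9598.

13.960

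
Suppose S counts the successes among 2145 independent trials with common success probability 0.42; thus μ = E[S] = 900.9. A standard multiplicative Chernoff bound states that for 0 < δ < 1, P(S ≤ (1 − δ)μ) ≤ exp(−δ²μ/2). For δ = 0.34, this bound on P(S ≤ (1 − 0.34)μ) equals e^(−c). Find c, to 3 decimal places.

52.072

c = δ²μ/2 = 0.34²·900.9/2 = 52.0720.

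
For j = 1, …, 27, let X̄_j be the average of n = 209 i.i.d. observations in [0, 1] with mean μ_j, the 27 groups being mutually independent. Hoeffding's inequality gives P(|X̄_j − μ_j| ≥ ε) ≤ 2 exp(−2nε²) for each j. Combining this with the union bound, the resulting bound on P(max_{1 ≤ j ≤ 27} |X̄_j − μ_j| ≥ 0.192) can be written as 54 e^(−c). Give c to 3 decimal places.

Union bound over the 27 events: P(max_{1 ≤ j ≤ 27} |X̄_j − μ_j| ≥ 0.192) ≤ 27·2·exp(−2nε²) = 54 exp(−2·209·0.192²).
So c = 2·209·0.192² = 15.4092.

15.409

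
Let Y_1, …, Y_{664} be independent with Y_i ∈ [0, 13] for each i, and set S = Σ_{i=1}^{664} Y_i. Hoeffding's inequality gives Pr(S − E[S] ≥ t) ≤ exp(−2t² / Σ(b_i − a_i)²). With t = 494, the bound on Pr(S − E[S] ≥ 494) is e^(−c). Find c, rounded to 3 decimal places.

4.349

Σ(b_i − a_i)² = 664·(13)² = 112216.
c = 2t²/112216 = 2·494²/112216 = 4.3494.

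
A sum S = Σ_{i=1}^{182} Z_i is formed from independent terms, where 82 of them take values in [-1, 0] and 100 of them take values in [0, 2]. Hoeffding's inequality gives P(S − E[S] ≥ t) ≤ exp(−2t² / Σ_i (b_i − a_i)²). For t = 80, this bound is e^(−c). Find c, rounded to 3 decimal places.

Σ(b_i − a_i)² = 82·1² + 100·2² = 482.
c = 2t² / 482 = 2·80² / 482 = 26.5560.

26.556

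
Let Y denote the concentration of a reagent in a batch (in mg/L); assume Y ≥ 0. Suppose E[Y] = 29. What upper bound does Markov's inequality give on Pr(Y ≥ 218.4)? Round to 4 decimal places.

0.1328

Markov's inequality: for a non-negative random variable, Pr(Y ≥ a) ≤ E[Y]/a.
Here E[Y] = 29 and a = 218.4, so the bound is 29/218.4 = 0.1328.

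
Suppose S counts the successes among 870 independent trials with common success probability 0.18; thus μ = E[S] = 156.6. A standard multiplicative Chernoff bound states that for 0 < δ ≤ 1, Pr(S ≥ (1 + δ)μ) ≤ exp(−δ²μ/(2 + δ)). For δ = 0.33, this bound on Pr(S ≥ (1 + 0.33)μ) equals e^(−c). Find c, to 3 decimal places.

c = δ²μ/(2 + δ) = 0.33²·156.6/(2 + 0.33) = 7.3192.

7.319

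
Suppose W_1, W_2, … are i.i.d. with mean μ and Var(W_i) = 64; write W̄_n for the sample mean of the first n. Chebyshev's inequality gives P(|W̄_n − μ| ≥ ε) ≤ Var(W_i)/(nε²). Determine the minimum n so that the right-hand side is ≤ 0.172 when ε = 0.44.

1922

Require 64/(n·0.44²) ≤ 0.172, i.e. n ≥ 64/(0.172·0.44²) = 1921.968.
The smallest integer n is 1922.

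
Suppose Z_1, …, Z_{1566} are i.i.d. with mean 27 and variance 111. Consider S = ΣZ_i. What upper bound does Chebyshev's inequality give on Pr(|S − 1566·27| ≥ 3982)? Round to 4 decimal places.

Var(S) = n·Var(Z_i) = 1566·111 = 173826.
Chebyshev: Pr(|S − 1566·27| ≥ 3982) ≤ Var(S)/3982² = 173826/15856324 = 0.0110.

0.0110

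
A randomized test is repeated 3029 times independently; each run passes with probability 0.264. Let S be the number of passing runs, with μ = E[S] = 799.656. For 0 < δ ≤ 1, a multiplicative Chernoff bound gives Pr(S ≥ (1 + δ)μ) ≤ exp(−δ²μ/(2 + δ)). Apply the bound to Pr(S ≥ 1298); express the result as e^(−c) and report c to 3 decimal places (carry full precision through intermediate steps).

Write 1298 = (1 + δ)μ, so δ = 1298/799.656 − 1 = 0.623198…
Then the exponent is δ²μ/(2 + δ) = (1298 − μ)² / (μ·(2 + δ)) = 118.392502.

118.393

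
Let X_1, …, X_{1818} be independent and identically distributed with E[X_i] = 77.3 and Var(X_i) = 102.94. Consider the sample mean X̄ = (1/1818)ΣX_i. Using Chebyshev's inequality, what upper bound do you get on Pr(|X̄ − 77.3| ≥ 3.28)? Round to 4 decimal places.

Var(X̄) = Var(X_i)/n = 102.94/1818 = 0.056623.
Chebyshev: Pr(|X̄ − 77.3| ≥ 3.28) ≤ Var(X̄)/(3.28)² = 102.94/(1818·3.28²) = 0.0053.

0.0053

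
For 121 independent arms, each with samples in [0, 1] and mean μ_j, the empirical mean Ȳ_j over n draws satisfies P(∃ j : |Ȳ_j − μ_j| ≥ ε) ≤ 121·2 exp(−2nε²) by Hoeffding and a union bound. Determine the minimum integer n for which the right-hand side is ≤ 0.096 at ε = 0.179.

Need 2·121·exp(−2nε²) ≤ 0.096, i.e. exp(−2nε²) ≤ 0.096/242.
So 2nε² ≥ ln(242/0.096) = 7.832345.
Hence n ≥ 7.832345/(2·0.179²) = 122.224.
The smallest integer n is 123.

123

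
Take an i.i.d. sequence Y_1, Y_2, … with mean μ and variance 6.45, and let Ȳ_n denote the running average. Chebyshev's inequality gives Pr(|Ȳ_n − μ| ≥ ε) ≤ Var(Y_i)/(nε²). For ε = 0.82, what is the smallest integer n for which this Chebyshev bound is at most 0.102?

95

Require 6.45/(n·0.82²) ≤ 0.102, i.e. n ≥ 6.45/(0.102·0.82²) = 94.044.
The smallest integer n is 95.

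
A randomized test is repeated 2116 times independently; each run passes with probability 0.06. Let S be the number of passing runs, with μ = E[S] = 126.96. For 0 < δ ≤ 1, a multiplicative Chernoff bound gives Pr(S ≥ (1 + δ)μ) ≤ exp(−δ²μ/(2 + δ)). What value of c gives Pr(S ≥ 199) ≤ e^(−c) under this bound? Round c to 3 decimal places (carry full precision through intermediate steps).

15.921

Write 199 = (1 + δ)μ, so δ = 199/126.96 − 1 = 0.5674228…
Then the exponent is δ²μ/(2 + δ) = (199 − μ)² / (μ·(2 + δ)) = 15.921468.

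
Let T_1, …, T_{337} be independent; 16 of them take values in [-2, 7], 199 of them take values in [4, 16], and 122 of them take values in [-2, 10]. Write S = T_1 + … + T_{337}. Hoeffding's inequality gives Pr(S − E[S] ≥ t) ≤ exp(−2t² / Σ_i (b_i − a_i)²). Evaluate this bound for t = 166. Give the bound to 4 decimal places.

0.3136

Σ(b_i − a_i)² = 16·9² + 199·12² + 122·12² = 47520.
Exponent = 2·166² / 47520 = 1.15976.
Bound = exp(−1.15976) = 0.31356.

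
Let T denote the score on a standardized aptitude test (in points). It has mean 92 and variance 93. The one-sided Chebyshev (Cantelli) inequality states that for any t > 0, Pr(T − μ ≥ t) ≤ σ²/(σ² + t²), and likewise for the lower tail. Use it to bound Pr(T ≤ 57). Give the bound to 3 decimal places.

0.071

Here σ² = 93 and t = 35, so σ² + t² = 1318.
Cantelli's bound: 93/1318 = 0.0706.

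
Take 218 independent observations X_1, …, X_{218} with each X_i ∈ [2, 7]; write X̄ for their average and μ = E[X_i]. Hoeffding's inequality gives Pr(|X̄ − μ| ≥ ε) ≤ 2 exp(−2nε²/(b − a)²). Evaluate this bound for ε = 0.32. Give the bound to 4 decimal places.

0.3353

Exponent: 2nε²/(b − a)² = 2·218·0.32² / 5² = 1.78586.
Bound = 2·exp(−1.78586) = 0.33531.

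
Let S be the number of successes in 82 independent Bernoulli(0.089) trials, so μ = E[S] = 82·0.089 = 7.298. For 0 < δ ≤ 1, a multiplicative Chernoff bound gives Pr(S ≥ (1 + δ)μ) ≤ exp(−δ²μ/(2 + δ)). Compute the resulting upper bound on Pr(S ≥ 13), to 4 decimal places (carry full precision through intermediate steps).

Write 13 = (1 + δ)μ, so δ = 13/7.298 − 1 = 0.7813099…
Then the exponent is δ²μ/(2 + δ) = (13 − μ)² / (μ·(2 + δ)) = 1.601774.
Bound = exp(−1.601774) = 0.20154.

0.2015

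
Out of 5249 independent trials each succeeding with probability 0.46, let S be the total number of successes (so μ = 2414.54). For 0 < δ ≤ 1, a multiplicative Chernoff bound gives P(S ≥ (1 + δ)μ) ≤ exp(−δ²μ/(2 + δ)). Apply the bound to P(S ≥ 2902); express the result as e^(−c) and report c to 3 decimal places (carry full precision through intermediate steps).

44.694

Write 2902 = (1 + δ)μ, so δ = 2902/2414.54 − 1 = 0.2018852…
Then the exponent is δ²μ/(2 + δ) = (2902 − μ)² / (μ·(2 + δ)) = 44.693965.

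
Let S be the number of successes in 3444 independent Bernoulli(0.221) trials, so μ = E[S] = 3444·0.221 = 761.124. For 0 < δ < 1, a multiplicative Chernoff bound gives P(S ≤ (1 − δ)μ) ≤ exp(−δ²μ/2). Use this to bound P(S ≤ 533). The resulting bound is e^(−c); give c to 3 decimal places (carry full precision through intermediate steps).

Write 533 = (1 − δ)μ, so δ = 1 − 533/761.124 = 0.2997199…
Then the exponent is δ²μ/2 = (μ − 533)²/(2μ) = 34.186650.

34.187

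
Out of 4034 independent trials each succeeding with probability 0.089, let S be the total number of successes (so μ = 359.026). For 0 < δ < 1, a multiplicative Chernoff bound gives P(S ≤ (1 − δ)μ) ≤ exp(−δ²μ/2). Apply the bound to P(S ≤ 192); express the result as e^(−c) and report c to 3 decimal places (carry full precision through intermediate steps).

Write 192 = (1 − δ)μ, so δ = 1 − 192/359.026 = 0.4652198…
Then the exponent is δ²μ/2 = (μ − 192)²/(2μ) = 38.851900.

38.852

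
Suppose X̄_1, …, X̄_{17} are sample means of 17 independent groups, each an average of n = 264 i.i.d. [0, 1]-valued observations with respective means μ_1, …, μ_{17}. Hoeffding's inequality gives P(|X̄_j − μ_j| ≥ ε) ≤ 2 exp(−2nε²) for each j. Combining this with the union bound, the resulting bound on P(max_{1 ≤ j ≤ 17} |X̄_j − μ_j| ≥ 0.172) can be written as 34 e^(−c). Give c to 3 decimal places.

Union bound over the 17 events: P(max_{1 ≤ j ≤ 17} |X̄_j − μ_j| ≥ 0.172) ≤ 17·2·exp(−2nε²) = 34 exp(−2·264·0.172²).
So c = 2·264·0.172² = 15.6204.

15.620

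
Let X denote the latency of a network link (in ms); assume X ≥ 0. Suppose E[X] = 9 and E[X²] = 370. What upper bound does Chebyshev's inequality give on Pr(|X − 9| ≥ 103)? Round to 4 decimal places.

Var(X) = E[X²] − (E[X])² = 370 − 81 = 289.
Chebyshev's inequality: Pr(|X − μ| ≥ t) ≤ Var(X)/t² = 289/10609 = 0.0272.

0.0272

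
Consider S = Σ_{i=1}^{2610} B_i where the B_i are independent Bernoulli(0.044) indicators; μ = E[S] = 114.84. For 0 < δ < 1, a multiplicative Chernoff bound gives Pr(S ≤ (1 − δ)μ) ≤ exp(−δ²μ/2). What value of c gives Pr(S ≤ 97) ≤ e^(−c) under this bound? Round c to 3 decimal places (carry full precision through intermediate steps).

1.386

Write 97 = (1 − δ)μ, so δ = 1 − 97/114.84 = 0.1553466…
Then the exponent is δ²μ/2 = (μ − 97)²/(2μ) = 1.385691.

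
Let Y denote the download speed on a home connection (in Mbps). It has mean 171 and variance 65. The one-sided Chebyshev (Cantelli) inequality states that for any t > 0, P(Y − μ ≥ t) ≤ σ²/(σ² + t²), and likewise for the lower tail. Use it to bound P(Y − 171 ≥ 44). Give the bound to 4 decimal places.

Here σ² = 65 and t = 44, so σ² + t² = 2001.
Cantelli's bound: 65/2001 = 0.0325.

0.0325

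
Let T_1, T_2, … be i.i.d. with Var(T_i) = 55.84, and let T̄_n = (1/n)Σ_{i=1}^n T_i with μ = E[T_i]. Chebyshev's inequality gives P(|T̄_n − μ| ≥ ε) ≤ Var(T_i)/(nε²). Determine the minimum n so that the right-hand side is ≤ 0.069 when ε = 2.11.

182

Require 55.84/(n·2.11²) ≤ 0.069, i.e. n ≥ 55.84/(0.069·2.11²) = 181.774.
The smallest integer n is 182.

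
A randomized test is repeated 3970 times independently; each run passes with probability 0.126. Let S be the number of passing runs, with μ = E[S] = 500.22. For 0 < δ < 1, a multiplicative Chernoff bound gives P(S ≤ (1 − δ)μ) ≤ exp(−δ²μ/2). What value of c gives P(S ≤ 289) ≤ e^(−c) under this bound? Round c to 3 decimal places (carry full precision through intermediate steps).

44.594

Write 289 = (1 − δ)μ, so δ = 1 − 289/500.22 = 0.4222542…
Then the exponent is δ²μ/2 = (μ − 289)²/(2μ) = 44.594267.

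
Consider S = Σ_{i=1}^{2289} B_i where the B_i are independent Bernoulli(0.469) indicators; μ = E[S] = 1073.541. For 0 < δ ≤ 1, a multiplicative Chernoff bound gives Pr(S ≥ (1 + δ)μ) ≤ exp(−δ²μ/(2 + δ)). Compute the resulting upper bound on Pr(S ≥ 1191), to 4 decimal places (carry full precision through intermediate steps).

0.0023

Write 1191 = (1 + δ)μ, so δ = 1191/1073.541 − 1 = 0.1094127…
Then the exponent is δ²μ/(2 + δ) = (1191 − μ)² / (μ·(2 + δ)) = 6.092456.
Bound = exp(−6.092456) = 0.00226.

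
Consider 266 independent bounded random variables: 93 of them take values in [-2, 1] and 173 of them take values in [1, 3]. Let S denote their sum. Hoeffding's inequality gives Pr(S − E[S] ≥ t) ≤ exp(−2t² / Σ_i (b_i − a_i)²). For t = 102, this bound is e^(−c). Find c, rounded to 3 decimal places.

Σ(b_i − a_i)² = 93·3² + 173·2² = 1529.
c = 2t² / 1529 = 2·102² / 1529 = 13.6089.

13.609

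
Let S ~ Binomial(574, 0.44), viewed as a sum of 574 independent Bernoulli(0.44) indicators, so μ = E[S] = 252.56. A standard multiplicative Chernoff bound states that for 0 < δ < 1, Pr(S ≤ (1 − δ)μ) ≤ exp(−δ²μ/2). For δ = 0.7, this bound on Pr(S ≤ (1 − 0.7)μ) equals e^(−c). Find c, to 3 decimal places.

61.877

c = δ²μ/2 = 0.7²·252.56/2 = 61.8772.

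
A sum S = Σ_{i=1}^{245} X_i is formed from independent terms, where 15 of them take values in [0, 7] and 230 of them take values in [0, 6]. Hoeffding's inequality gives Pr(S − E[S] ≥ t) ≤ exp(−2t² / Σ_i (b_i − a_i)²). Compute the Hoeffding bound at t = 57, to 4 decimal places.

Σ(b_i − a_i)² = 15·7² + 230·6² = 9015.
Exponent = 2·57² / 9015 = 0.72080.
Bound = exp(−0.72080) = 0.48636.

0.4864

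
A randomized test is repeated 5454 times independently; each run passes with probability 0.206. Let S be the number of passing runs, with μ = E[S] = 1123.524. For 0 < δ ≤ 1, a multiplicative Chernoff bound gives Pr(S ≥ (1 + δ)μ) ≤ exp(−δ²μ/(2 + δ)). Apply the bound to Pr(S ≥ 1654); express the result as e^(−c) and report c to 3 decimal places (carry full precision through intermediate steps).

101.315

Write 1654 = (1 + δ)μ, so δ = 1654/1123.524 − 1 = 0.4721537…
Then the exponent is δ²μ/(2 + δ) = (1654 − μ)² / (μ·(2 + δ)) = 101.314979.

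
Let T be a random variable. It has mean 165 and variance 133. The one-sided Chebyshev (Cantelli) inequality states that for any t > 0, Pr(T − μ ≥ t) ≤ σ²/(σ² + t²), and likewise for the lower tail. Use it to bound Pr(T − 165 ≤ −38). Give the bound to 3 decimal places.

0.084

Here σ² = 133 and t = 38, so σ² + t² = 1577.
Cantelli's bound: 133/1577 = 0.0843.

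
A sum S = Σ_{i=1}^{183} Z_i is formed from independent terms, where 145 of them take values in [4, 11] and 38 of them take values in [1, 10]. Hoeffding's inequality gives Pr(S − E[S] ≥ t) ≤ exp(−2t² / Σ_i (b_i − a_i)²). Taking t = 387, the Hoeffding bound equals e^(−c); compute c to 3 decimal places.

29.415

Σ(b_i − a_i)² = 145·7² + 38·9² = 10183.
c = 2t² / 10183 = 2·387² / 10183 = 29.4155.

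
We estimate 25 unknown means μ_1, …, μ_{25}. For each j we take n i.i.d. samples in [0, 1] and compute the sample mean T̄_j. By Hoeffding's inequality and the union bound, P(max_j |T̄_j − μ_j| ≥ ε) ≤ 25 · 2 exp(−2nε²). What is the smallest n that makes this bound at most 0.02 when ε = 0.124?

Need 2·25·exp(−2nε²) ≤ 0.02, i.e. exp(−2nε²) ≤ 0.02/50.
So 2nε² ≥ ln(50/0.02) = 7.824046.
Hence n ≥ 7.824046/(2·0.124²) = 254.424.
The smallest integer n is 255.

255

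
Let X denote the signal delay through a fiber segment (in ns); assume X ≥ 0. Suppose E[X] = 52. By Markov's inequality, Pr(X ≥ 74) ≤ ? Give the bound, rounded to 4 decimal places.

Markov's inequality: for a non-negative random variable, Pr(X ≥ a) ≤ E[X]/a.
Here E[X] = 52 and a = 74, so the bound is 52/74 = 0.7027.

0.7027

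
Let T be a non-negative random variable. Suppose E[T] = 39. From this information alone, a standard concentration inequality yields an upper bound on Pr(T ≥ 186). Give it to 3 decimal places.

Only the mean of a non-negative variable is known, so Markov's inequality is the applicable tail bound.
Markov's inequality: for a non-negative random variable, Pr(T ≥ a) ≤ E[T]/a.
Here E[T] = 39 and a = 186, so the bound is 39/186 = 0.2097.

0.210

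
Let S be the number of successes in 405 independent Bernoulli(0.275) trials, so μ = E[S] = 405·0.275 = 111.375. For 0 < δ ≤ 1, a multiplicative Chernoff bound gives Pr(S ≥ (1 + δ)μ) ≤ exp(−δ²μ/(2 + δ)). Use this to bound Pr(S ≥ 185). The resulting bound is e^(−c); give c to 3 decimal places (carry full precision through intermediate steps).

18.290

Write 185 = (1 + δ)μ, so δ = 185/111.375 − 1 = 0.661055…
Then the exponent is δ²μ/(2 + δ) = (185 − μ)² / (μ·(2 + δ)) = 18.289804.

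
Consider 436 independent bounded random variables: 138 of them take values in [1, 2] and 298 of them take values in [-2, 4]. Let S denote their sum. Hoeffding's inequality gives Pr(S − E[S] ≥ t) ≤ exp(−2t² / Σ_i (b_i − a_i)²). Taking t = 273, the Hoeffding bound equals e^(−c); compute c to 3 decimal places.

13.718

Σ(b_i − a_i)² = 138·1² + 298·6² = 10866.
c = 2t² / 10866 = 2·273² / 10866 = 13.7178.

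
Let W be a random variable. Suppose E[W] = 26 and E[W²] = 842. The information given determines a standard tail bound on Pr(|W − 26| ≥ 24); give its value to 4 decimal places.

The first two moments determine the variance, so Chebyshev's inequality is the sharpest standard bound available.
Var(W) = E[W²] − (E[W])² = 842 − 676 = 166.
Chebyshev's inequality: Pr(|W − μ| ≥ t) ≤ Var(W)/t² = 166/576 = 0.2882.

0.2882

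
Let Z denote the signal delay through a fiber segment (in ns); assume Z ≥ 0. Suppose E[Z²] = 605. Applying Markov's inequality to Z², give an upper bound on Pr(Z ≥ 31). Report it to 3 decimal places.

Since Z ≥ 0, the event {Z ≥ 31} is the same as {Z² ≥ 961}.
Markov's inequality applied to Z² gives Pr(Z² ≥ 961) ≤ E[Z²]/961 = 605/961 = 0.6296.

0.630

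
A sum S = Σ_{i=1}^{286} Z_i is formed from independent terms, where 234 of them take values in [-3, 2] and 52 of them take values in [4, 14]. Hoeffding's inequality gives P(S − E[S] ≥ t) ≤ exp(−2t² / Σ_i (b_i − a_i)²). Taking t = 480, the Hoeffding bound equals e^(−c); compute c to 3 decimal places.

Σ(b_i − a_i)² = 234·5² + 52·10² = 11050.
c = 2t² / 11050 = 2·480² / 11050 = 41.7014.

41.701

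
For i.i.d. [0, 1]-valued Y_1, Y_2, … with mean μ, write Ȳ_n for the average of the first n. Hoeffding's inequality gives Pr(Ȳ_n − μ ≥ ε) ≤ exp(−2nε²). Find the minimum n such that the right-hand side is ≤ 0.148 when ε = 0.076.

166

Require exp(−2nε²) ≤ 0.148, i.e. 2nε² ≥ ln(1/0.148) = 1.910543.
So n ≥ 1.910543 / (2·0.076²) = 165.386.
The smallest integer n is 166.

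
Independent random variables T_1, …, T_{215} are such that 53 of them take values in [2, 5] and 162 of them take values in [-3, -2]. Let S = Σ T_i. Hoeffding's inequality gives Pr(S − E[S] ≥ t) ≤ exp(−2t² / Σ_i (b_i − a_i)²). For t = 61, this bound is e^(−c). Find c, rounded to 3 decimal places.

Σ(b_i − a_i)² = 53·3² + 162·1² = 639.
c = 2t² / 639 = 2·61² / 639 = 11.6463.

11.646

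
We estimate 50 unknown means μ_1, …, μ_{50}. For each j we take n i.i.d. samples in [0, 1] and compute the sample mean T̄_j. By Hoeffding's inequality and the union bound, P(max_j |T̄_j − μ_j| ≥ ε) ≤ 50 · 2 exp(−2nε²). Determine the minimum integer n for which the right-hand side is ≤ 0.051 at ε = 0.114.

Need 2·50·exp(−2nε²) ≤ 0.051, i.e. exp(−2nε²) ≤ 0.051/100.
So 2nε² ≥ ln(100/0.051) = 7.581100.
Hence n ≥ 7.581100/(2·0.114²) = 291.671.
The smallest integer n is 292.

292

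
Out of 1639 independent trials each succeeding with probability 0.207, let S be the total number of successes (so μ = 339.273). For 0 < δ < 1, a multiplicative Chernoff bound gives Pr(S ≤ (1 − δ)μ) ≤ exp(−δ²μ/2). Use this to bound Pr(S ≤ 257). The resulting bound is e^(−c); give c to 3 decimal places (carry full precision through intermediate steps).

9.976

Write 257 = (1 − δ)μ, so δ = 1 − 257/339.273 = 0.2424979…
Then the exponent is δ²μ/2 = (μ − 257)²/(2μ) = 9.975516.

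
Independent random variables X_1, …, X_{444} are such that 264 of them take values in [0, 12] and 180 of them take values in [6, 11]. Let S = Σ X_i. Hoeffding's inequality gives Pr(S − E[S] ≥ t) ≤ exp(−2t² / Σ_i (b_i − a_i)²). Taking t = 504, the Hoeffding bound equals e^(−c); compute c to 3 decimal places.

11.949

Σ(b_i − a_i)² = 264·12² + 180·5² = 42516.
c = 2t² / 42516 = 2·504² / 42516 = 11.9492.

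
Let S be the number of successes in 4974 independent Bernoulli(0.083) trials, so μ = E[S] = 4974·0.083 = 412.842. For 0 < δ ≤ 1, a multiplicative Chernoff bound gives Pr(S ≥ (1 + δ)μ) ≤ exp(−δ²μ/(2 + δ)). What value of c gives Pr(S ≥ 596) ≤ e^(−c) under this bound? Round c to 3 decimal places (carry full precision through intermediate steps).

Write 596 = (1 + δ)μ, so δ = 596/412.842 − 1 = 0.4436516…
Then the exponent is δ²μ/(2 + δ) = (596 − μ)² / (μ·(2 + δ)) = 33.252831.

33.253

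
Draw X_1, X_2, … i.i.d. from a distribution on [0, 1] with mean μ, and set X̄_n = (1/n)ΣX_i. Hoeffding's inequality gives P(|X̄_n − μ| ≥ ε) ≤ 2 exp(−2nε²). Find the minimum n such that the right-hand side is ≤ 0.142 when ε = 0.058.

Require 2·exp(−2nε²) ≤ 0.142, i.e. 2nε² ≥ ln(2/0.142) = 2.645075.
So n ≥ 2.645075 / (2·0.058²) = 393.144.
The smallest integer n is 394.

394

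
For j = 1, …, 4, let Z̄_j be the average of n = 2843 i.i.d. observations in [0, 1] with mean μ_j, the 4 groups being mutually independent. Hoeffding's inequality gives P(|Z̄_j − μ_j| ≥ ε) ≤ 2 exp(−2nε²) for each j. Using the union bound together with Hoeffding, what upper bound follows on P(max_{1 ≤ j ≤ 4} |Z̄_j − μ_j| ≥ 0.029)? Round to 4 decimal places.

0.0670

Per-experiment Hoeffding bound: 2·exp(−2·2843·0.029²) = 2·exp(−4.78193) = 0.01676.
Union bound over 4 events: 4·0.01676 = 0.06704.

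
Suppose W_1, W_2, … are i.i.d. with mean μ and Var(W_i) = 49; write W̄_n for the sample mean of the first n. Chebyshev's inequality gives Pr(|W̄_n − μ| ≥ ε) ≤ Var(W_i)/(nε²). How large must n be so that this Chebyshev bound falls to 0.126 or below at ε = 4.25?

Require 49/(n·4.25²) ≤ 0.126, i.e. n ≥ 49/(0.126·4.25²) = 21.530.
The smallest integer n is 22.

22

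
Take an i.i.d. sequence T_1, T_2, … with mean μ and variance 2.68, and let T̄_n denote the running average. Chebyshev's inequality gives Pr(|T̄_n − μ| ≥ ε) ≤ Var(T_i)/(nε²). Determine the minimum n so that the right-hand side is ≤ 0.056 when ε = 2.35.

9

Require 2.68/(n·2.35²) ≤ 0.056, i.e. n ≥ 2.68/(0.056·2.35²) = 8.666.
The smallest integer n is 9.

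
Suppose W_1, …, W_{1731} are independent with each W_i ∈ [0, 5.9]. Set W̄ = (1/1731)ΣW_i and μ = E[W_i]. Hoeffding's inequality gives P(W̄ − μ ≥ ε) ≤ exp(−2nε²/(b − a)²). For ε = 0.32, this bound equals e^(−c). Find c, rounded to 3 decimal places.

10.184

c = 2nε²/(b − a)² = 2·1731·0.32² / 5.9² = 10.1841.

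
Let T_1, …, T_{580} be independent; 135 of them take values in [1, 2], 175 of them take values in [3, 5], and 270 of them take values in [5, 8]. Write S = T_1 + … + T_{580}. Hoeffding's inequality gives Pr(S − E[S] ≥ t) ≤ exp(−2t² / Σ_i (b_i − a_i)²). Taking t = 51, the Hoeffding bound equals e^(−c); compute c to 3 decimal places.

Σ(b_i − a_i)² = 135·1² + 175·2² + 270·3² = 3265.
c = 2t² / 3265 = 2·51² / 3265 = 1.5933.

1.593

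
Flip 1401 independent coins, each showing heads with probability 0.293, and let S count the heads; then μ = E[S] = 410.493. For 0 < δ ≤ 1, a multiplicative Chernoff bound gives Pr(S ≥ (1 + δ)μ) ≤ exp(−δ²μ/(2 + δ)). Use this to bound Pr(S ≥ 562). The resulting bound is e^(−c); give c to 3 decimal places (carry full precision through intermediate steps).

23.604

Write 562 = (1 + δ)μ, so δ = 562/410.493 − 1 = 0.3690855…
Then the exponent is δ²μ/(2 + δ) = (562 − μ)² / (μ·(2 + δ)) = 23.603636.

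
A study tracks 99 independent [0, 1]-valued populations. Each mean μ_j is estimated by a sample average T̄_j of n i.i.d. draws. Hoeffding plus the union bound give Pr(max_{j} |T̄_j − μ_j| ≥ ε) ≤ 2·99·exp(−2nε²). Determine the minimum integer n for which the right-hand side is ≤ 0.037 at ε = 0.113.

337

Need 2·99·exp(−2nε²) ≤ 0.037, i.e. exp(−2nε²) ≤ 0.037/198.
So 2nε² ≥ ln(198/0.037) = 8.585104.
Hence n ≥ 8.585104/(2·0.113²) = 336.170.
The smallest integer n is 337.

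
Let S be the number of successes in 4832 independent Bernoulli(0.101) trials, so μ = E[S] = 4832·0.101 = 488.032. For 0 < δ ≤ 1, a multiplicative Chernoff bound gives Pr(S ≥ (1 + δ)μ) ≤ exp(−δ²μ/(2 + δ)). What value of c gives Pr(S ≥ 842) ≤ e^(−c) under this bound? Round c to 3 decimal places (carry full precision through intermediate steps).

94.203

Write 842 = (1 + δ)μ, so δ = 842/488.032 − 1 = 0.7252967…
Then the exponent is δ²μ/(2 + δ) = (842 − μ)² / (μ·(2 + δ)) = 94.203256.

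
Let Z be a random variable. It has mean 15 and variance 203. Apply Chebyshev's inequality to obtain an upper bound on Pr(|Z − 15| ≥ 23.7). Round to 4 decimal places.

0.3614

Chebyshev: Pr(|Z − μ| ≥ t) ≤ Var(Z)/t².
Bound = 203 / 561.69 = 0.3614.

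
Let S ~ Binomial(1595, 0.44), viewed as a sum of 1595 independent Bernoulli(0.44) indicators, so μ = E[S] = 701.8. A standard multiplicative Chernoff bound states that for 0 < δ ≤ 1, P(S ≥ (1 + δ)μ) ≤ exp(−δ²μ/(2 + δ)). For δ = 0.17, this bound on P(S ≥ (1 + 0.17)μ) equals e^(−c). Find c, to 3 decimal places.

9.347

c = δ²μ/(2 + δ) = 0.17²·701.8/(2 + 0.17) = 9.3466.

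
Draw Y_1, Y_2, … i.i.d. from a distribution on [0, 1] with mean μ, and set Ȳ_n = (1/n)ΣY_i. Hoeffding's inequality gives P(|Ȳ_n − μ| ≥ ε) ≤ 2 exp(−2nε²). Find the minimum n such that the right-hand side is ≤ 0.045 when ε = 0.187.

55

Require 2·exp(−2nε²) ≤ 0.045, i.e. 2nε² ≥ ln(2/0.045) = 3.794240.
So n ≥ 3.794240 / (2·0.187²) = 54.251.
The smallest integer n is 55.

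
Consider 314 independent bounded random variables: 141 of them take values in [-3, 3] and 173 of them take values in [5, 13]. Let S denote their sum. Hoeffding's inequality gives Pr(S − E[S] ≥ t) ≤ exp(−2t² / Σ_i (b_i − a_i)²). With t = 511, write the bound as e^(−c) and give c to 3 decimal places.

Σ(b_i − a_i)² = 141·6² + 173·8² = 16148.
c = 2t² / 16148 = 2·511² / 16148 = 32.3410.

32.341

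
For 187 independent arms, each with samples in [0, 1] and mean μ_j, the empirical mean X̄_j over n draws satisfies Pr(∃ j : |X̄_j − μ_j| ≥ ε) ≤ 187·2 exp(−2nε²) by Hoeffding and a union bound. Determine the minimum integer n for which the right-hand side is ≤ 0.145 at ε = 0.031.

4088

Need 2·187·exp(−2nε²) ≤ 0.145, i.e. exp(−2nε²) ≤ 0.145/374.
So 2nε² ≥ ln(374/0.145) = 7.855277.
Hence n ≥ 7.855277/(2·0.031²) = 4087.033.
The smallest integer n is 4088.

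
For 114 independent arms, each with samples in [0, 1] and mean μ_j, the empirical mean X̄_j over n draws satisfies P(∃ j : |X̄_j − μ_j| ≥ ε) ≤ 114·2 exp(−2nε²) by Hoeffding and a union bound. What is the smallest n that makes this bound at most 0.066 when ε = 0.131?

238

Need 2·114·exp(−2nε²) ≤ 0.066, i.e. exp(−2nε²) ≤ 0.066/228.
So 2nε² ≥ ln(228/0.066) = 8.147446.
Hence n ≥ 8.147446/(2·0.131²) = 237.383.
The smallest integer n is 238.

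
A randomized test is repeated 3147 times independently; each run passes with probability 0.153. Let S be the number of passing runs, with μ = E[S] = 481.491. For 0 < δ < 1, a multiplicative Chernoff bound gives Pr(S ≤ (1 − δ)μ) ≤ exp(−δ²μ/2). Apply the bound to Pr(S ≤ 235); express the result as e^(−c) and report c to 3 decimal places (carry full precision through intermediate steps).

Write 235 = (1 − δ)μ, so δ = 1 − 235/481.491 = 0.5119327…
Then the exponent is δ²μ/2 = (μ − 235)²/(2μ) = 63.093405.

63.093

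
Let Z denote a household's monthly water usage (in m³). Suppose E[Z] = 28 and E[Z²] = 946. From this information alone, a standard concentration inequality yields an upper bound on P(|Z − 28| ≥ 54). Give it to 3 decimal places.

0.056

The first two moments determine the variance, so Chebyshev's inequality is the sharpest standard bound available.
Var(Z) = E[Z²] − (E[Z])² = 946 − 784 = 162.
Chebyshev's inequality: P(|Z − μ| ≥ t) ≤ Var(Z)/t² = 162/2916 = 0.0556.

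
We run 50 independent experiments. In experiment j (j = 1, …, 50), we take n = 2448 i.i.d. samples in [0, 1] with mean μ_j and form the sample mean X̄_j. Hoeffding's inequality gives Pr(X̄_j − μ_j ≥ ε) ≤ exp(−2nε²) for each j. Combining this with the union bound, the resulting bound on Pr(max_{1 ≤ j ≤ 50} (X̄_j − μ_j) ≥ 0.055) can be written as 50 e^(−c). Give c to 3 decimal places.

14.810

Union bound over the 50 events: Pr(max_{1 ≤ j ≤ 50} (X̄_j − μ_j) ≥ 0.055) ≤ 50·exp(−2nε²) = 50 exp(−2·2448·0.055²).
So c = 2·2448·0.055² = 14.8104.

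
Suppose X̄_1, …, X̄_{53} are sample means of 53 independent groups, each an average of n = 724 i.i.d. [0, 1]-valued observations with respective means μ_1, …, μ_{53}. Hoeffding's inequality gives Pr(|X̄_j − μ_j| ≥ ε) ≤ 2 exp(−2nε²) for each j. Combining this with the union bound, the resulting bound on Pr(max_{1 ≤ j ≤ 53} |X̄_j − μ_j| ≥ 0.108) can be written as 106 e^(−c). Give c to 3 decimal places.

16.889

Union bound over the 53 events: Pr(max_{1 ≤ j ≤ 53} |X̄_j − μ_j| ≥ 0.108) ≤ 53·2·exp(−2nε²) = 106 exp(−2·724·0.108²).
So c = 2·724·0.108² = 16.8895.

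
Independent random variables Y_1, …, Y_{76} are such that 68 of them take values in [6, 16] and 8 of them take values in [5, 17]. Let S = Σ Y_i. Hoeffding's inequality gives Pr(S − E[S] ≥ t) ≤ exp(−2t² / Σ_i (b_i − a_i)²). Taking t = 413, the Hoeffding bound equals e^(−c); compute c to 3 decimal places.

42.900

Σ(b_i − a_i)² = 68·10² + 8·12² = 7952.
c = 2t² / 7952 = 2·413² / 7952 = 42.8996.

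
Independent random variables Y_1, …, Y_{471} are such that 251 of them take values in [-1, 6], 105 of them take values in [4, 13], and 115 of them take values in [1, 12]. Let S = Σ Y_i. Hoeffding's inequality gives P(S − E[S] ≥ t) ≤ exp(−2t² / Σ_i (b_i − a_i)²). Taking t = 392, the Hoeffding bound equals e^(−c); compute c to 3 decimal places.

Σ(b_i − a_i)² = 251·7² + 105·9² + 115·11² = 34719.
c = 2t² / 34719 = 2·392² / 34719 = 8.8519.

8.852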